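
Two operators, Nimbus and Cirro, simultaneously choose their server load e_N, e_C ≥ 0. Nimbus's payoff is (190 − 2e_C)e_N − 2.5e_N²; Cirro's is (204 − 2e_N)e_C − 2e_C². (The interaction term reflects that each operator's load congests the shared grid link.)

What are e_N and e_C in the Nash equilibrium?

Expanding Nimbus's payoff: 190e_N − 2e_Ce_N − 2.5e_N².
∂π/∂e_N = 190 − 2e_C − 5e_N = 0, so e_N = 38 − 0.4e_C.
Likewise for Cirro: e_C = 51 − 0.5e_N.
Substituting the second reaction function into the first: e_N = 38 − 0.4(51 − 0.5e_N), which gives 0.8e_N = 17.6 ⇒ e_N = 22.
Then e_C = 51 − 0.5·22 = 40.

22, 40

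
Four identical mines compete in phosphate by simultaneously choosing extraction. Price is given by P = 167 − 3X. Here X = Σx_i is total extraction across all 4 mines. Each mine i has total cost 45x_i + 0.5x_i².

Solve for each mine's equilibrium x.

A representative mine's profit is π_i = x_i(167 − 3X) − 45x_i − 0.5x_i², with X = x_i + Σ_{j≠i} x_j.
First-order condition: 122 − 7x_i − 3Σ_{j≠i} x_j = 0.
In a symmetric equilibrium every mine chooses the same x, so Σ_{j≠i} x_j = 3x. The condition becomes 122 − 16x = 0, giving x = 122/16 = 7.625.

7.625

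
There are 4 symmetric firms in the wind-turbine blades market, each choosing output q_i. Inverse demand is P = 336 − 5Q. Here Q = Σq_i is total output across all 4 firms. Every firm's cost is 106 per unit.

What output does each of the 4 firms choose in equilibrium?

9.2

A representative firm's profit is π_i = q_i(336 − 5Q) − 106q_i, with Q = q_i + Σ_{j≠i} q_j.
First-order condition: 230 − 10q_i − 5Σ_{j≠i} q_j = 0.
In a symmetric equilibrium every firm chooses the same q, so Σ_{j≠i} q_j = 3q. The condition becomes 230 − 25q = 0, giving q = 230/25 = 9.2.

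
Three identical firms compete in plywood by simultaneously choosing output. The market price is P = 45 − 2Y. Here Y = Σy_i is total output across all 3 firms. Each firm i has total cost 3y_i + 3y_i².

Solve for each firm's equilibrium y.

3

A representative firm's profit is π_i = y_i(45 − 2Y) − 3y_i − 3y_i², with Y = y_i + Σ_{j≠i} y_j.
First-order condition: 42 − 10y_i − 2Σ_{j≠i} y_j = 0.
Imposing symmetry (y_j = y for all j) turns Σ_{j≠i} y_j into 2y, so 42 = 14y and y = 3.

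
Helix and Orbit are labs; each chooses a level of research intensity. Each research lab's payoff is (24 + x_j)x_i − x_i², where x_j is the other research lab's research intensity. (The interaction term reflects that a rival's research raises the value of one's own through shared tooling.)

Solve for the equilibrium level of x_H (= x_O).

Helix's payoff is (24 + x_O)x_H − x_H².
∂π/∂x_H = 24 + x_O − 2x_H = 0, so x_H = 12 + 0.5x_O.
By symmetry x_O = x_H; substituting into the reaction function, 0.5x_H = 12 and x_H = 24.

24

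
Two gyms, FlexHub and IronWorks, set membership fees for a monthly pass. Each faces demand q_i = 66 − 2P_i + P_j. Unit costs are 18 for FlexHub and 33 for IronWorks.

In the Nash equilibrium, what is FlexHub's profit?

FlexHub's profit: π = (P_{FlexHub} − 18)(66 − 2P_{FlexHub} + P_{IronWorks}).
∂π/∂P_{FlexHub} = 102 − 4P_{FlexHub} + P_{IronWorks} = 0 ⇒ P_{FlexHub} = 25.5 + 0.25P_{IronWorks}.
Similarly P_{IronWorks} = 33 + 0.25P_{FlexHub}.
Plugging P_{IronWorks} into FlexHub's best response: P_{FlexHub} = 25.5 + 0.25(33 + 0.25P_{FlexHub}) ⇒ 0.9375P_{FlexHub} = 33.75, so P_{FlexHub} = 36.
Then P_{IronWorks} = 33 + 0.25·36 = 42.
q_{FlexHub} = 66 − 2·36 + 42 = 36.
Profit = (36 − 18)·36 = 648.

648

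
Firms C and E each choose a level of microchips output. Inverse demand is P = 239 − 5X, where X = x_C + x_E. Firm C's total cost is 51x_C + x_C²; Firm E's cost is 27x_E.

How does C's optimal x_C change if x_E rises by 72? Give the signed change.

Firm C's profit: π = x_C(239 − 5(x_C + x_E)) − 51x_C − x_C².
∂π/∂x_C = 188 − 12x_C − 5x_E = 0, so x_C = 47/3 − (5/12)x_E.
The reaction-function slope is −5/12, so a 72-unit rise in x_E moves x_C by −5/12 × 72 = −30. C's best response falls — the actions are strategic substitutes.

-30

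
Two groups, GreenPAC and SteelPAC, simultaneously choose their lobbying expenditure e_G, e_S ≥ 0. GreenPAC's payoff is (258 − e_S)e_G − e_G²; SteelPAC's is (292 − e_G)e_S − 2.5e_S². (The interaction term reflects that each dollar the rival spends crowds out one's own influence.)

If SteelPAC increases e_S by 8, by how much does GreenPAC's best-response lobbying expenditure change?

Expanding GreenPAC's payoff: 258e_G − e_Se_G − e_G².
∂π/∂e_G = 258 − e_S − 2e_G = 0, so e_G = 129 − 0.5e_S.
The reaction-function slope is −0.5, so an 8-unit rise in e_S moves e_G by −0.5 × 8 = −4. GreenPAC's best response falls — the actions are strategic substitutes.

-4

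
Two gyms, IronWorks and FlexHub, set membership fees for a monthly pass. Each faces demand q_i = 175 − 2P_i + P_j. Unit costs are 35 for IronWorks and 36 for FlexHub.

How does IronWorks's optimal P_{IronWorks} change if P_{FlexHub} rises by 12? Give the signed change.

IronWorks's profit: π = (P_{IronWorks} − 35)(175 − 2P_{IronWorks} + P_{FlexHub}).
∂π/∂P_{IronWorks} = 245 − 4P_{IronWorks} + P_{FlexHub} = 0 ⇒ P_{IronWorks} = 61.25 + 0.25P_{FlexHub}.
The reaction-function slope is 0.25, so a 12-unit rise in P_{FlexHub} moves P_{IronWorks} by 0.25 × 12 = 3. IronWorks's best response rises — the actions are strategic complements.

3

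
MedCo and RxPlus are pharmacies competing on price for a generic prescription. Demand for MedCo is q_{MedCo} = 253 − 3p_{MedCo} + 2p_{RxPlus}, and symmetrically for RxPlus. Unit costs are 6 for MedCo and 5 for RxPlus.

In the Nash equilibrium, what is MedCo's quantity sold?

184.6875

MedCo's profit: π = (p_{MedCo} − 6)(253 − 3p_{MedCo} + 2p_{RxPlus}).
∂π/∂p_{MedCo} = 271 − 6p_{MedCo} + 2p_{RxPlus} = 0 ⇒ p_{MedCo} = 271/6 + (1/3)p_{RxPlus}.
Similarly p_{RxPlus} = 134/3 + (1/3)p_{MedCo}.
Plugging p_{RxPlus} into MedCo's best response: p_{MedCo} = 271/6 + (1/3)(134/3 + (1/3)p_{MedCo}) ⇒ (8/9)p_{MedCo} = 1081/18, so p_{MedCo} = 67.5625.
Then p_{RxPlus} = 134/3 + (1/3)·67.5625 = 67.1875.
q_{MedCo} = 253 − 3·67.5625 + 2·67.1875 = 184.6875.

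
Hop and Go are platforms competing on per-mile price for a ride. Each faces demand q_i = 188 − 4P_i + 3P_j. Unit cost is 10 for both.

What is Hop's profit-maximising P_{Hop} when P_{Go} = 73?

Hop's profit: π = (P_{Hop} − 10)(188 − 4P_{Hop} + 3P_{Go}).
∂π/∂P_{Hop} = 228 − 8P_{Hop} + 3P_{Go} = 0 ⇒ P_{Hop} = 28.5 + 0.375P_{Go}.
At P_{Go} = 73: P_{Hop} = 28.5 + 0.375·73 = 55.875.

55.875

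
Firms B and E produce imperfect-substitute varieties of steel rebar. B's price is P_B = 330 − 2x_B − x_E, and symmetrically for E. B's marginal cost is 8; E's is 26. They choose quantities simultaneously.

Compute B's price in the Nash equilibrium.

Firm B's profit: π = x_B(330 − 2x_B − x_E) − 8x_B.
∂π/∂x_B = 322 − 4x_B − x_E = 0 ⇒ x_B = 80.5 − 0.25x_E.
Similarly x_E = 76 − 0.25x_B.
Solving the two reaction functions simultaneously: (1 − (−0.25)(−0.25))x_B = 80.5 − 0.25·76, so 0.9375x_B = 61.5 and x_B = 65.6.
Then x_E = 76 − 0.25·65.6 = 59.6.
P_B = 330 − 2·65.6 − 59.6 = 139.2.

139.2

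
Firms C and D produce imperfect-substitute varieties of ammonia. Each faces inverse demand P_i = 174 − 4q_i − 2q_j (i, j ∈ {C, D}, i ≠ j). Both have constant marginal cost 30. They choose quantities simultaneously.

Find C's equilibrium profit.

829.44

Firm C's profit: π = q_C(174 − 4q_C − 2q_D) − 30q_C.
∂π/∂q_C = 144 − 8q_C − 2q_D = 0 ⇒ q_C = 18 − 0.25q_D.
Setting q_C = q_D in the reaction function: q_C = 18 − 0.25q_C, so q_C = 18 / 1.25 = 14.4.
P_C = 174 − 4·14.4 − 2·14.4 = 87.6.
Profit = (87.6 − 30)·14.4 = 829.44.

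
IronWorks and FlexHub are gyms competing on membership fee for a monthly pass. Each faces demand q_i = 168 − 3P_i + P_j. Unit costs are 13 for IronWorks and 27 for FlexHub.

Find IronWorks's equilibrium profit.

2628.48

IronWorks's profit: π = (P_{IronWorks} − 13)(168 − 3P_{IronWorks} + P_{FlexHub}).
∂π/∂P_{IronWorks} = 207 − 6P_{IronWorks} + P_{FlexHub} = 0 ⇒ P_{IronWorks} = 34.5 + (1/6)P_{FlexHub}.
Similarly P_{FlexHub} = 41.5 + (1/6)P_{IronWorks}.
Plugging P_{FlexHub} into IronWorks's best response: P_{IronWorks} = 34.5 + (1/6)(41.5 + (1/6)P_{IronWorks}) ⇒ (35/36)P_{IronWorks} = 497/12, so P_{IronWorks} = 42.6.
Then P_{FlexHub} = 41.5 + (1/6)·42.6 = 48.6.
q_{IronWorks} = 168 − 3·42.6 + 48.6 = 88.8.
Profit = (42.6 − 13)·88.8 = 2628.48.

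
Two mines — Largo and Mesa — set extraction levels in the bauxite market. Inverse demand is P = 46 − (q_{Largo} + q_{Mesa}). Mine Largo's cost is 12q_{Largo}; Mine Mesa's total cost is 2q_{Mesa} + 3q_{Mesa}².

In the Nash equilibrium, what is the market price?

27.2

Mine Largo's profit: π = q_{Largo}(46 − (q_{Largo} + q_{Mesa})) − 12q_{Largo}.
∂π/∂q_{Largo} = 34 − 2q_{Largo} − q_{Mesa} = 0, so q_{Largo} = 17 − 0.5q_{Mesa}.
For Mesa: ∂π/∂q_{Mesa} = 44 − 8q_{Mesa} − q_{Largo} = 0 ⇒ q_{Mesa} = 5.5 − 0.125q_{Largo}.
Substituting the second reaction function into the first: q_{Largo} = 17 − 0.5(5.5 − 0.125q_{Largo}), which gives 0.9375q_{Largo} = 14.25 ⇒ q_{Largo} = 15.2.
Then q_{Mesa} = 5.5 − 0.125·15.2 = 3.6.
Equilibrium price: P = 46 − 18.8 = 27.2.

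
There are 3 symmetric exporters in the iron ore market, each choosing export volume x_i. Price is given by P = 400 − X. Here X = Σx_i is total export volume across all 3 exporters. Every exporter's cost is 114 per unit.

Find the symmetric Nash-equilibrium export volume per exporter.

A representative exporter's profit is π_i = x_i(400 − X) − 114x_i, with X = x_i + Σ_{j≠i} x_j.
First-order condition: 286 − 2x_i − Σ_{j≠i} x_j = 0.
Imposing symmetry (x_j = x for all j) turns Σ_{j≠i} x_j into 2x, so 286 = 4x and x = 71.5.

71.5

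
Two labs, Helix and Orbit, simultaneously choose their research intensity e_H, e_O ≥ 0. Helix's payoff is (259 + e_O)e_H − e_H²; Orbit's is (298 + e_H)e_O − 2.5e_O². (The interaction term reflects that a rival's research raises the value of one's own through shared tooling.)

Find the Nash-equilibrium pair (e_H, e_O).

177, 95

Expanding Helix's payoff: 259e_H + e_Oe_H − e_H².
∂π/∂e_H = 259 + e_O − 2e_H = 0, so e_H = 129.5 + 0.5e_O.
Likewise for Orbit: e_O = 59.6 + 0.2e_H.
Plugging e_O into Helix's best response: e_H = 129.5 + 0.5(59.6 + 0.2e_H) ⇒ 0.9e_H = 159.3, so e_H = 177.
Then e_O = 59.6 + 0.2·177 = 95.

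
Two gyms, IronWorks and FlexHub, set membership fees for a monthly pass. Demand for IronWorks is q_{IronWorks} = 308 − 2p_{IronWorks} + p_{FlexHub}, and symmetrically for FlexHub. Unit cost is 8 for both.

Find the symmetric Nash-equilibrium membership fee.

IronWorks's profit: π = (p_{IronWorks} − 8)(308 − 2p_{IronWorks} + p_{FlexHub}).
∂π/∂p_{IronWorks} = 324 − 4p_{IronWorks} + p_{FlexHub} = 0 ⇒ p_{IronWorks} = 81 + 0.25p_{FlexHub}.
Setting p_{IronWorks} = p_{FlexHub} in the reaction function: p_{IronWorks} = 81 + 0.25p_{IronWorks}, so p_{IronWorks} = 81 / 0.75 = 108.

108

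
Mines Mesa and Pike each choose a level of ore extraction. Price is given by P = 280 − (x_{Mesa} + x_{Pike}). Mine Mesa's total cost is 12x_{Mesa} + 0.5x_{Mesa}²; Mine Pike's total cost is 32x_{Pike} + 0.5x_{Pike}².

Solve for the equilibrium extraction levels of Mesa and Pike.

69.5, 59.5

Mine Mesa's profit: π = x_{Mesa}(280 − (x_{Mesa} + x_{Pike})) − 12x_{Mesa} − 0.5x_{Mesa}².
∂π/∂x_{Mesa} = 268 − 3x_{Mesa} − x_{Pike} = 0, so x_{Mesa} = 268/3 − (1/3)x_{Pike}.
By the same steps for Pike: x_{Pike} = 248/3 − (1/3)x_{Mesa}.
Plugging x_{Pike} into Mesa's best response: x_{Mesa} = 268/3 − (1/3)(248/3 − (1/3)x_{Mesa}) ⇒ (8/9)x_{Mesa} = 556/9, so x_{Mesa} = 69.5.
Then x_{Pike} = 248/3 − (1/3)·69.5 = 59.5.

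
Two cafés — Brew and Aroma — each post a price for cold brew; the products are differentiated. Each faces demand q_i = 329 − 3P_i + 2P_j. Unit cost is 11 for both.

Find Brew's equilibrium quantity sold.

238.5

Brew's profit: π = (P_{Brew} − 11)(329 − 3P_{Brew} + 2P_{Aroma}).
∂π/∂P_{Brew} = 362 − 6P_{Brew} + 2P_{Aroma} = 0 ⇒ P_{Brew} = 181/3 + (1/3)P_{Aroma}.
The game is symmetric, so in equilibrium P_{Aroma} = P_{Brew}: the reaction function gives (2/3)P_{Brew} = 181/3, hence P_{Brew} = 90.5.
q_{Brew} = 329 − 3·90.5 + 2·90.5 = 238.5.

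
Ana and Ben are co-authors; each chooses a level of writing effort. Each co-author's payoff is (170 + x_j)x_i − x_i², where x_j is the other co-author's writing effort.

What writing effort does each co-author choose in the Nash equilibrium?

Ana's payoff is (170 + x_B)x_A − x_A².
∂π/∂x_A = 170 + x_B − 2x_A = 0, so x_A = 85 + 0.5x_B.
The game is symmetric, so in equilibrium x_B = x_A: the reaction function gives 0.5x_A = 85, hence x_A = 170.

170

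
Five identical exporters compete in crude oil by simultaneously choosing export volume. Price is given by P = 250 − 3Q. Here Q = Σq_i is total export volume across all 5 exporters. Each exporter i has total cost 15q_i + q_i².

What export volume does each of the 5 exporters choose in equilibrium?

11.75

A representative exporter's profit is π_i = q_i(250 − 3Q) − 15q_i − q_i², with Q = q_i + Σ_{j≠i} q_j.
First-order condition: 235 − 8q_i − 3Σ_{j≠i} q_j = 0.
With identical exporters, set every q_j = q: then 235 − 8q − 12q = 0, i.e. q = 235/20 = 11.75.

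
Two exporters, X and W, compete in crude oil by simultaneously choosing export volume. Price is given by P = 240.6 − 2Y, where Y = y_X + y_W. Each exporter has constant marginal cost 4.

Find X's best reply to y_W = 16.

51.15

Exporter X's profit: π = y_X(240.6 − 2(y_X + y_W)) − 4y_X.
∂π/∂y_X = 236.6 − 4y_X − 2y_W = 0, so y_X = 59.15 − 0.5y_W.
At y_W = 16: y_X = 59.15 − 0.5·16 = 51.15.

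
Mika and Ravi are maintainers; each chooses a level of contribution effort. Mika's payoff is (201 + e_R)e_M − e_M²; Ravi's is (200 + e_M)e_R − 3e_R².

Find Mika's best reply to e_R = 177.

Expanding Mika's payoff: 201e_M + e_Re_M − e_M².
∂π/∂e_M = 201 + e_R − 2e_M = 0, so e_M = 100.5 + 0.5e_R.
At e_R = 177: e_M = 100.5 + 0.5·177 = 189.

189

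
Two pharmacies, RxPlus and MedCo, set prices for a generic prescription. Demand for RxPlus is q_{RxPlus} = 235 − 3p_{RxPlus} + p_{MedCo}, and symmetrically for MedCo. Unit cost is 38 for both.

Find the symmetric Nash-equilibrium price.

69.8

RxPlus's profit: π = (p_{RxPlus} − 38)(235 − 3p_{RxPlus} + p_{MedCo}).
∂π/∂p_{RxPlus} = 349 − 6p_{RxPlus} + p_{MedCo} = 0 ⇒ p_{RxPlus} = 349/6 + (1/6)p_{MedCo}.
By symmetry p_{MedCo} = p_{RxPlus}; substituting into the reaction function, (5/6)p_{RxPlus} = 349/6 and p_{RxPlus} = 69.8.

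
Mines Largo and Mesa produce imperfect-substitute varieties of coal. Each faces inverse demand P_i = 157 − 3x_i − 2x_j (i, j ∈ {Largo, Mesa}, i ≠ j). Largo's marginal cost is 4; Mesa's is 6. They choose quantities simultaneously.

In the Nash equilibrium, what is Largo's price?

61.75

Mine Largo's profit: π = x_{Largo}(157 − 3x_{Largo} − 2x_{Mesa}) − 4x_{Largo}.
∂π/∂x_{Largo} = 153 − 6x_{Largo} − 2x_{Mesa} = 0 ⇒ x_{Largo} = 25.5 − (1/3)x_{Mesa}.
Similarly x_{Mesa} = 151/6 − (1/3)x_{Largo}.
Solving the two reaction functions simultaneously: (1 − (−1/3)(−1/3))x_{Largo} = 25.5 − (1/3)·(151/6), so (8/9)x_{Largo} = 154/9 and x_{Largo} = 19.25.
Then x_{Mesa} = 151/6 − (1/3)·19.25 = 18.75.
P_{Largo} = 157 − 3·19.25 − 2·18.75 = 61.75.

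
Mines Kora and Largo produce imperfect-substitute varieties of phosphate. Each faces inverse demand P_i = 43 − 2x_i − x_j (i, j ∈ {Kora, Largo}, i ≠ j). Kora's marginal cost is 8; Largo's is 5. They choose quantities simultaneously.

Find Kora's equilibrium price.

Mine Kora's profit: π = x_{Kora}(43 − 2x_{Kora} − x_{Largo}) − 8x_{Kora}.
∂π/∂x_{Kora} = 35 − 4x_{Kora} − x_{Largo} = 0 ⇒ x_{Kora} = 8.75 − 0.25x_{Largo}.
Similarly x_{Largo} = 9.5 − 0.25x_{Kora}.
Plugging x_{Largo} into Kora's best response: x_{Kora} = 8.75 − 0.25(9.5 − 0.25x_{Kora}) ⇒ 0.9375x_{Kora} = 6.375, so x_{Kora} = 6.8.
Then x_{Largo} = 9.5 − 0.25·6.8 = 7.8.
P_{Kora} = 43 − 2·6.8 − 7.8 = 21.6.

21.6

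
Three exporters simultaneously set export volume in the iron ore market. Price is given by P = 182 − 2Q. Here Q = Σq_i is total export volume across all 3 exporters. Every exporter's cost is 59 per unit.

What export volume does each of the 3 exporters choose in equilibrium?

A representative exporter's profit is π_i = q_i(182 − 2Q) − 59q_i, with Q = q_i + Σ_{j≠i} q_j.
First-order condition: 123 − 4q_i − 2Σ_{j≠i} q_j = 0.
With identical exporters, set every q_j = q: then 123 − 4q − 4q = 0, i.e. q = 123/8 = 15.375.

15.375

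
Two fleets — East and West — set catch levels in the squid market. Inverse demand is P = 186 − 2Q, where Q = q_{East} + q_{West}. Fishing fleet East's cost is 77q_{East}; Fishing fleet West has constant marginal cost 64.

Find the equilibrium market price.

109

Fishing fleet East's profit: π = q_{East}(186 − 2(q_{East} + q_{West})) − 77q_{East}.
∂π/∂q_{East} = 109 − 4q_{East} − 2q_{West} = 0, so q_{East} = 27.25 − 0.5q_{West}.
By the same steps for West: q_{West} = 30.5 − 0.5q_{East}.
Solving the two reaction functions simultaneously: (1 − (−0.5)(−0.5))q_{East} = 27.25 − 0.5·30.5, so 0.75q_{East} = 12 and q_{East} = 16.
Then q_{West} = 30.5 − 0.5·16 = 22.5.
Equilibrium price: P = 186 − 2·38.5 = 109.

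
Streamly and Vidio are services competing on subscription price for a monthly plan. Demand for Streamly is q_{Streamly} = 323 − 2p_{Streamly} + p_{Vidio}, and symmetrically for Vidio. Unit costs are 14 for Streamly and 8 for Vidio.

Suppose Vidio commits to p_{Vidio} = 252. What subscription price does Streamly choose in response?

150.75

Streamly's profit: π = (p_{Streamly} − 14)(323 − 2p_{Streamly} + p_{Vidio}).
∂π/∂p_{Streamly} = 351 − 4p_{Streamly} + p_{Vidio} = 0 ⇒ p_{Streamly} = 87.75 + 0.25p_{Vidio}.
At p_{Vidio} = 252: p_{Streamly} = 87.75 + 0.25·252 = 150.75.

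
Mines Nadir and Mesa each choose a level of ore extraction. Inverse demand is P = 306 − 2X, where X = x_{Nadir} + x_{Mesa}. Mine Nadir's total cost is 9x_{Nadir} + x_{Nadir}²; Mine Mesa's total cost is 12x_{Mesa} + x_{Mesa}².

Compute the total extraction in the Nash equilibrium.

73.875

Mine Nadir's profit: π = x_{Nadir}(306 − 2(x_{Nadir} + x_{Mesa})) − 9x_{Nadir} − x_{Nadir}².
∂π/∂x_{Nadir} = 297 − 6x_{Nadir} − 2x_{Mesa} = 0, so x_{Nadir} = 49.5 − (1/3)x_{Mesa}.
By the same steps for Mesa: x_{Mesa} = 49 − (1/3)x_{Nadir}.
Solving the two reaction functions simultaneously: (1 − (−1/3)(−1/3))x_{Nadir} = 49.5 − (1/3)·49, so (8/9)x_{Nadir} = 199/6 and x_{Nadir} = 37.3125.
Then x_{Mesa} = 49 − (1/3)·37.3125 = 36.5625.
Total extraction: 37.3125 + 36.5625 = 73.875.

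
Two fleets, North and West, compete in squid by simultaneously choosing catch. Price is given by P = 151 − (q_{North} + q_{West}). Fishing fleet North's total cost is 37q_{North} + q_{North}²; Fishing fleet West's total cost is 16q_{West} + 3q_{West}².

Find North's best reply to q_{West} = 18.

24

Fishing fleet North's profit: π = q_{North}(151 − (q_{North} + q_{West})) − 37q_{North} − q_{North}².
∂π/∂q_{North} = 114 − 4q_{North} − q_{West} = 0, so q_{North} = 28.5 − 0.25q_{West}.
At q_{West} = 18: q_{North} = 28.5 − 0.25·18 = 24.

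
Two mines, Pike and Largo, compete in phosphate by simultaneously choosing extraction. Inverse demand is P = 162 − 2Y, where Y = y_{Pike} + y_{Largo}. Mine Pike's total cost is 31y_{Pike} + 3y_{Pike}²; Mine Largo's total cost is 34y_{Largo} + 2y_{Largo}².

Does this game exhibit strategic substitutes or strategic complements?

strategic substitutes

Mine Pike's profit: π = y_{Pike}(162 − 2(y_{Pike} + y_{Largo})) − 31y_{Pike} − 3y_{Pike}².
∂π/∂y_{Pike} = 131 − 10y_{Pike} − 2y_{Largo} = 0, so y_{Pike} = 13.1 − 0.2y_{Largo}.
The best-response slope dy_{Pike}/dy_{Largo} = −0.2 < 0: the reaction function is downward-sloping, so the choices are strategic substitutes.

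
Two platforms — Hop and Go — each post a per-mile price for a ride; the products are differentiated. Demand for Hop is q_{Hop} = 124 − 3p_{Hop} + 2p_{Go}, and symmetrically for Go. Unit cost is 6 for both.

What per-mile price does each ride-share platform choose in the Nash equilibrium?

Hop's profit: π = (p_{Hop} − 6)(124 − 3p_{Hop} + 2p_{Go}).
∂π/∂p_{Hop} = 142 − 6p_{Hop} + 2p_{Go} = 0 ⇒ p_{Hop} = 71/3 + (1/3)p_{Go}.
Setting p_{Hop} = p_{Go} in the reaction function: p_{Hop} = 71/3 + (1/3)p_{Hop}, so p_{Hop} = (71/3) / (2/3) = 35.5.

35.5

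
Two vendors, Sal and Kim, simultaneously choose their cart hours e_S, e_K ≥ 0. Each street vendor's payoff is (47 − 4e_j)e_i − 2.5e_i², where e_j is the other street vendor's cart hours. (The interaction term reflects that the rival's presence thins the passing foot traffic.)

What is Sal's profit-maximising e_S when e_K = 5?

Sal's payoff is (47 − 4e_K)e_S − 2.5e_S².
∂π/∂e_S = 47 − 4e_K − 5e_S = 0, so e_S = 9.4 − 0.8e_K.
At e_K = 5: e_S = 9.4 − 0.8·5 = 5.4.

5.4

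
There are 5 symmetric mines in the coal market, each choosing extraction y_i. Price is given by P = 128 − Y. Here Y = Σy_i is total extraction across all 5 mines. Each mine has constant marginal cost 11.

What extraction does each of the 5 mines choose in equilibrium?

19.5

A representative mine's profit is π_i = y_i(128 − Y) − 11y_i, with Y = y_i + Σ_{j≠i} y_j.
First-order condition: 117 − 2y_i − Σ_{j≠i} y_j = 0.
With identical mines, set every y_j = y: then 117 − 2y − 4y = 0, i.e. y = 117/6 = 19.5.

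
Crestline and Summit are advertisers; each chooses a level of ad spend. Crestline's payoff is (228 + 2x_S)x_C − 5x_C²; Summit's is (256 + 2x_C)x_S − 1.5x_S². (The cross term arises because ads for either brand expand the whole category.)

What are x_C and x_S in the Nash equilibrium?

46, 116

Expanding Crestline's payoff: 228x_C + 2x_Sx_C − 5x_C².
∂π/∂x_C = 228 + 2x_S − 10x_C = 0, so x_C = 22.8 + 0.2x_S.
Likewise for Summit: x_S = 256/3 + (2/3)x_C.
Plugging x_S into Crestline's best response: x_C = 22.8 + 0.2(256/3 + (2/3)x_C) ⇒ (13/15)x_C = 598/15, so x_C = 46.
Then x_S = 256/3 + (2/3)·46 = 116.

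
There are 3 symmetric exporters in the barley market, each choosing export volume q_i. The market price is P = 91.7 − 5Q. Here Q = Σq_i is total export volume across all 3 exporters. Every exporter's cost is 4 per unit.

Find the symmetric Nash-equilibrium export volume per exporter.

4.385

A representative exporter's profit is π_i = q_i(91.7 − 5Q) − 4q_i, with Q = q_i + Σ_{j≠i} q_j.
First-order condition: 87.7 − 10q_i − 5Σ_{j≠i} q_j = 0.
Imposing symmetry (q_j = q for all j) turns Σ_{j≠i} q_j into 2q, so 87.7 = 20q and q = 4.385.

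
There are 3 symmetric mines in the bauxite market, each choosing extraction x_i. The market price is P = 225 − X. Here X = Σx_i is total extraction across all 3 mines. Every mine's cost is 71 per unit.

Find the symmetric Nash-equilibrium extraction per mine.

A representative mine's profit is π_i = x_i(225 − X) − 71x_i, with X = x_i + Σ_{j≠i} x_j.
First-order condition: 154 − 2x_i − Σ_{j≠i} x_j = 0.
With identical mines, set every x_j = x: then 154 − 2x − 2x = 0, i.e. x = 154/4 = 38.5.

38.5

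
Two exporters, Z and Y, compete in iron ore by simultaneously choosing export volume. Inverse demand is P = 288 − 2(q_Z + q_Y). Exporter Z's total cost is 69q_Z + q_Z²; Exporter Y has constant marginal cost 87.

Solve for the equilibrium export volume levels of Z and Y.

23.7, 38.4

Exporter Z's profit: π = q_Z(288 − 2(q_Z + q_Y)) − 69q_Z − q_Z².
∂π/∂q_Z = 219 − 6q_Z − 2q_Y = 0, so q_Z = 36.5 − (1/3)q_Y.
For Y: ∂π/∂q_Y = 201 − 4q_Y − 2q_Z = 0 ⇒ q_Y = 50.25 − 0.5q_Z.
Substituting the second reaction function into the first: q_Z = 36.5 − (1/3)(50.25 − 0.5q_Z), which gives (5/6)q_Z = 19.75 ⇒ q_Z = 23.7.
Then q_Y = 50.25 − 0.5·23.7 = 38.4.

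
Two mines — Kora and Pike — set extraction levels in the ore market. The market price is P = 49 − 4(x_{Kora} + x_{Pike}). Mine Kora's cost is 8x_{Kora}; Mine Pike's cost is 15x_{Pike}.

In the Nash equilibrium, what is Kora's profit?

64

Mine Kora's profit: π = x_{Kora}(49 − 4(x_{Kora} + x_{Pike})) − 8x_{Kora}.
∂π/∂x_{Kora} = 41 − 8x_{Kora} − 4x_{Pike} = 0, so x_{Kora} = 5.125 − 0.5x_{Pike}.
By the same steps for Pike: x_{Pike} = 4.25 − 0.5x_{Kora}.
Solving the two reaction functions simultaneously: (1 − (−0.5)(−0.5))x_{Kora} = 5.125 − 0.5·4.25, so 0.75x_{Kora} = 3 and x_{Kora} = 4.
Then x_{Pike} = 4.25 − 0.5·4 = 2.25.
Price P = 49 − 4·6.25 = 24.
Kora's profit: (24 − 8)·4 = 64.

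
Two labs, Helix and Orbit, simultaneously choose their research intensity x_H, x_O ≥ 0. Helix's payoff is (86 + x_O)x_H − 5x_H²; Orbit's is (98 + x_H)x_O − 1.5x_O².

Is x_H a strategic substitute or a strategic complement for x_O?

Expanding Helix's payoff: 86x_H + x_Ox_H − 5x_H².
∂π/∂x_H = 86 + x_O − 10x_H = 0, so x_H = 8.6 + 0.1x_O.
The best-response slope dx_H/dx_O = 0.1 > 0: the reaction function is upward-sloping, so the choices are strategic complements.

strategic complements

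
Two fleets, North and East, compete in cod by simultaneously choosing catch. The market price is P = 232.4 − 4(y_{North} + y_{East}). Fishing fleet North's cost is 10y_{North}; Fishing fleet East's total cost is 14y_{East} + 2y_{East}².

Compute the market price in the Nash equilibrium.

Fishing fleet North's profit: π = y_{North}(232.4 − 4(y_{North} + y_{East})) − 10y_{North}.
∂π/∂y_{North} = 222.4 − 8y_{North} − 4y_{East} = 0, so y_{North} = 27.8 − 0.5y_{East}.
For East: ∂π/∂y_{East} = 218.4 − 12y_{East} − 4y_{North} = 0 ⇒ y_{East} = 18.2 − (1/3)y_{North}.
Solving the two reaction functions simultaneously: (1 − (−0.5)(−1/3))y_{North} = 27.8 − 0.5·18.2, so (5/6)y_{North} = 18.7 and y_{North} = 22.44.
Then y_{East} = 18.2 − (1/3)·22.44 = 10.72.
Equilibrium price: P = 232.4 − 4·33.16 = 99.76.

99.76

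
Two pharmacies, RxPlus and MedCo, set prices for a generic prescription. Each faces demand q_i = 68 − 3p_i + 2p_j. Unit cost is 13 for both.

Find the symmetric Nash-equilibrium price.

26.75

RxPlus's profit: π = (p_{RxPlus} − 13)(68 − 3p_{RxPlus} + 2p_{MedCo}).
∂π/∂p_{RxPlus} = 107 − 6p_{RxPlus} + 2p_{MedCo} = 0 ⇒ p_{RxPlus} = 107/6 + (1/3)p_{MedCo}.
Setting p_{RxPlus} = p_{MedCo} in the reaction function: p_{RxPlus} = 107/6 + (1/3)p_{RxPlus}, so p_{RxPlus} = (107/6) / (2/3) = 26.75.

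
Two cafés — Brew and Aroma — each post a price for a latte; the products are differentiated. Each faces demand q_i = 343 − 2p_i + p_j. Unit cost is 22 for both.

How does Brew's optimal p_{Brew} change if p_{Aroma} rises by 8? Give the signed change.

Brew's profit: π = (p_{Brew} − 22)(343 − 2p_{Brew} + p_{Aroma}).
∂π/∂p_{Brew} = 387 − 4p_{Brew} + p_{Aroma} = 0 ⇒ p_{Brew} = 96.75 + 0.25p_{Aroma}.
The reaction-function slope is 0.25, so an 8-unit rise in p_{Aroma} moves p_{Brew} by 0.25 × 8 = 2. Brew's best response rises — the actions are strategic complements.

2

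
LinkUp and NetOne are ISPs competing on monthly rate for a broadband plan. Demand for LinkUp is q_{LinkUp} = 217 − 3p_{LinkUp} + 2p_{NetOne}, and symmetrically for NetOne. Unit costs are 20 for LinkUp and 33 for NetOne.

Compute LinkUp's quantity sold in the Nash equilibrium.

155.0625

LinkUp's profit: π = (p_{LinkUp} − 20)(217 − 3p_{LinkUp} + 2p_{NetOne}).
∂π/∂p_{LinkUp} = 277 − 6p_{LinkUp} + 2p_{NetOne} = 0 ⇒ p_{LinkUp} = 277/6 + (1/3)p_{NetOne}.
Similarly p_{NetOne} = 158/3 + (1/3)p_{LinkUp}.
Substituting the second reaction function into the first: p_{LinkUp} = 277/6 + (1/3)(158/3 + (1/3)p_{LinkUp}), which gives (8/9)p_{LinkUp} = 1147/18 ⇒ p_{LinkUp} = 71.6875.
Then p_{NetOne} = 158/3 + (1/3)·71.6875 = 76.5625.
q_{LinkUp} = 217 − 3·71.6875 + 2·76.5625 = 155.0625.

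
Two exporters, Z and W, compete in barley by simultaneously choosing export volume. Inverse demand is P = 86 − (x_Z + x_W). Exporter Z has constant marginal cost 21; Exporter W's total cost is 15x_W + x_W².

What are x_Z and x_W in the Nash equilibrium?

27, 11

Exporter Z's profit: π = x_Z(86 − (x_Z + x_W)) − 21x_Z.
∂π/∂x_Z = 65 − 2x_Z − x_W = 0, so x_Z = 32.5 − 0.5x_W.
For W: ∂π/∂x_W = 71 − 4x_W − x_Z = 0 ⇒ x_W = 17.75 − 0.25x_Z.
Solving the two reaction functions simultaneously: (1 − (−0.5)(−0.25))x_Z = 32.5 − 0.5·17.75, so 0.875x_Z = 23.625 and x_Z = 27.
Then x_W = 17.75 − 0.25·27 = 11.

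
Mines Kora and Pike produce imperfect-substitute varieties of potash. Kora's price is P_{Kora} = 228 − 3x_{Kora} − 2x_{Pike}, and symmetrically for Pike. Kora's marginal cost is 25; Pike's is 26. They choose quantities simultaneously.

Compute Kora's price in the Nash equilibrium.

101.3125

Mine Kora's profit: π = x_{Kora}(228 − 3x_{Kora} − 2x_{Pike}) − 25x_{Kora}.
∂π/∂x_{Kora} = 203 − 6x_{Kora} − 2x_{Pike} = 0 ⇒ x_{Kora} = 203/6 − (1/3)x_{Pike}.
Similarly x_{Pike} = 101/3 − (1/3)x_{Kora}.
Plugging x_{Pike} into Kora's best response: x_{Kora} = 203/6 − (1/3)(101/3 − (1/3)x_{Kora}) ⇒ (8/9)x_{Kora} = 407/18, so x_{Kora} = 25.4375.
Then x_{Pike} = 101/3 − (1/3)·25.4375 = 25.1875.
P_{Kora} = 228 − 3·25.4375 − 2·25.1875 = 101.3125.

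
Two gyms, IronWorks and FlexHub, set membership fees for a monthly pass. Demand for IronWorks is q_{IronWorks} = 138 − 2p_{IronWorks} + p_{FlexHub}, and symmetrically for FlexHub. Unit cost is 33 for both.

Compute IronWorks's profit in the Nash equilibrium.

2450

IronWorks's profit: π = (p_{IronWorks} − 33)(138 − 2p_{IronWorks} + p_{FlexHub}).
∂π/∂p_{IronWorks} = 204 − 4p_{IronWorks} + p_{FlexHub} = 0 ⇒ p_{IronWorks} = 51 + 0.25p_{FlexHub}.
By symmetry p_{FlexHub} = p_{IronWorks}; substituting into the reaction function, 0.75p_{IronWorks} = 51 and p_{IronWorks} = 68.
q_{IronWorks} = 138 − 2·68 + 68 = 70.
Profit = (68 − 33)·70 = 2450.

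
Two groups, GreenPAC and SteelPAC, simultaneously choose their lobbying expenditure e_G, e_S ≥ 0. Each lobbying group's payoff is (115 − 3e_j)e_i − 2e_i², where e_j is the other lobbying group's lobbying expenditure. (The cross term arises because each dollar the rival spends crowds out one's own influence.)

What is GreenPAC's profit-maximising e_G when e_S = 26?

9.25

GreenPAC's payoff is (115 − 3e_S)e_G − 2e_G².
∂π/∂e_G = 115 − 3e_S − 4e_G = 0, so e_G = 28.75 − 0.75e_S.
At e_S = 26: e_G = 28.75 − 0.75·26 = 9.25.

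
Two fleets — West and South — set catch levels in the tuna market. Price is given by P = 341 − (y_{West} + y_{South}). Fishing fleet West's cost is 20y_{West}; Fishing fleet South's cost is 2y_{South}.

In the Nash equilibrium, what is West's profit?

Fishing fleet West's profit: π = y_{West}(341 − (y_{West} + y_{South})) − 20y_{West}.
∂π/∂y_{West} = 321 − 2y_{West} − y_{South} = 0, so y_{West} = 160.5 − 0.5y_{South}.
By the same steps for South: y_{South} = 169.5 − 0.5y_{West}.
Plugging y_{South} into West's best response: y_{West} = 160.5 − 0.5(169.5 − 0.5y_{West}) ⇒ 0.75y_{West} = 75.75, so y_{West} = 101.
Then y_{South} = 169.5 − 0.5·101 = 119.
Price P = 341 − 220 = 121.
West's profit: (121 − 20)·101 = 10201.

10201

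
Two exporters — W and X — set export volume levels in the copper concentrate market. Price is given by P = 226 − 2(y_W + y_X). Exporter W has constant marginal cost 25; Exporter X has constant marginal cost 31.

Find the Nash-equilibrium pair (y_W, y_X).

34.5, 31.5

Exporter W's profit: π = y_W(226 − 2(y_W + y_X)) − 25y_W.
∂π/∂y_W = 201 − 4y_W − 2y_X = 0, so y_W = 50.25 − 0.5y_X.
By the same steps for X: y_X = 48.75 − 0.5y_W.
Solving the two reaction functions simultaneously: (1 − (−0.5)(−0.5))y_W = 50.25 − 0.5·48.75, so 0.75y_W = 25.875 and y_W = 34.5.
Then y_X = 48.75 − 0.5·34.5 = 31.5.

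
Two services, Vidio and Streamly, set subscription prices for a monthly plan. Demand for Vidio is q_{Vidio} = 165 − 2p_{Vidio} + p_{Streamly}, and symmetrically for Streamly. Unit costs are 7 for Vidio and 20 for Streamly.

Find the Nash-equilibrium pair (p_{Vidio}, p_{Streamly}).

Vidio's profit: π = (p_{Vidio} − 7)(165 − 2p_{Vidio} + p_{Streamly}).
∂π/∂p_{Vidio} = 179 − 4p_{Vidio} + p_{Streamly} = 0 ⇒ p_{Vidio} = 44.75 + 0.25p_{Streamly}.
Similarly p_{Streamly} = 51.25 + 0.25p_{Vidio}.
Plugging p_{Streamly} into Vidio's best response: p_{Vidio} = 44.75 + 0.25(51.25 + 0.25p_{Vidio}) ⇒ 0.9375p_{Vidio} = 57.5625, so p_{Vidio} = 61.4.
Then p_{Streamly} = 51.25 + 0.25·61.4 = 66.6.

61.4, 66.6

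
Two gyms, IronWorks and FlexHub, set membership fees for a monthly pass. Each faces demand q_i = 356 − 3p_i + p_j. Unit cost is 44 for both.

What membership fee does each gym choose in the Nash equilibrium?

97.6

IronWorks's profit: π = (p_{IronWorks} − 44)(356 − 3p_{IronWorks} + p_{FlexHub}).
∂π/∂p_{IronWorks} = 488 − 6p_{IronWorks} + p_{FlexHub} = 0 ⇒ p_{IronWorks} = 244/3 + (1/6)p_{FlexHub}.
The game is symmetric, so in equilibrium p_{FlexHub} = p_{IronWorks}: the reaction function gives (5/6)p_{IronWorks} = 244/3, hence p_{IronWorks} = 97.6.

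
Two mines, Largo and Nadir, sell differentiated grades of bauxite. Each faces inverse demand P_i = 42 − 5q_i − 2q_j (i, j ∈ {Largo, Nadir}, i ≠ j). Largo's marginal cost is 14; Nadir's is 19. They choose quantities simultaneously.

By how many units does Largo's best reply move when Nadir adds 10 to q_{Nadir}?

-2

Mine Largo's profit: π = q_{Largo}(42 − 5q_{Largo} − 2q_{Nadir}) − 14q_{Largo}.
∂π/∂q_{Largo} = 28 − 10q_{Largo} − 2q_{Nadir} = 0 ⇒ q_{Largo} = 2.8 − 0.2q_{Nadir}.
The reaction-function slope is −0.2, so a 10-unit rise in q_{Nadir} moves q_{Largo} by −0.2 × 10 = −2. Largo's best response falls — the actions are strategic substitutes.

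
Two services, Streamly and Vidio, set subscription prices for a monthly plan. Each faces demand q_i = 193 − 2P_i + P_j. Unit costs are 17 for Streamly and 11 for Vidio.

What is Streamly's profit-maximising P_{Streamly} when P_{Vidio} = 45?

Streamly's profit: π = (P_{Streamly} − 17)(193 − 2P_{Streamly} + P_{Vidio}).
∂π/∂P_{Streamly} = 227 − 4P_{Streamly} + P_{Vidio} = 0 ⇒ P_{Streamly} = 56.75 + 0.25P_{Vidio}.
At P_{Vidio} = 45: P_{Streamly} = 56.75 + 0.25·45 = 68.

68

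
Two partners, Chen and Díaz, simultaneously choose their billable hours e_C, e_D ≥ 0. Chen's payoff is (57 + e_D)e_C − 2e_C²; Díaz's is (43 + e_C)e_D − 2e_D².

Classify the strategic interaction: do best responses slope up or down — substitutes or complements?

Expanding Chen's payoff: 57e_C + e_De_C − 2e_C².
∂π/∂e_C = 57 + e_D − 4e_C = 0, so e_C = 14.25 + 0.25e_D.
The best-response slope de_C/de_D = 0.25 > 0: the reaction function is upward-sloping, so the choices are strategic complements.

strategic complements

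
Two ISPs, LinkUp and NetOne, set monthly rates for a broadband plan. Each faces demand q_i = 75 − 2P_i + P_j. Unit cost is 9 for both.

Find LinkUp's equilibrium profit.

LinkUp's profit: π = (P_{LinkUp} − 9)(75 − 2P_{LinkUp} + P_{NetOne}).
∂π/∂P_{LinkUp} = 93 − 4P_{LinkUp} + P_{NetOne} = 0 ⇒ P_{LinkUp} = 23.25 + 0.25P_{NetOne}.
Setting P_{LinkUp} = P_{NetOne} in the reaction function: P_{LinkUp} = 23.25 + 0.25P_{LinkUp}, so P_{LinkUp} = 23.25 / 0.75 = 31.
q_{LinkUp} = 75 − 2·31 + 31 = 44.
Profit = (31 − 9)·44 = 968.

968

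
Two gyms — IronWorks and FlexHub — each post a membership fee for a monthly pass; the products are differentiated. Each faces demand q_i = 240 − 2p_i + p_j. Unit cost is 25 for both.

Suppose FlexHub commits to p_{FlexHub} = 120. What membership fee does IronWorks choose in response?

102.5

IronWorks's profit: π = (p_{IronWorks} − 25)(240 − 2p_{IronWorks} + p_{FlexHub}).
∂π/∂p_{IronWorks} = 290 − 4p_{IronWorks} + p_{FlexHub} = 0 ⇒ p_{IronWorks} = 72.5 + 0.25p_{FlexHub}.
At p_{FlexHub} = 120: p_{IronWorks} = 72.5 + 0.25·120 = 102.5.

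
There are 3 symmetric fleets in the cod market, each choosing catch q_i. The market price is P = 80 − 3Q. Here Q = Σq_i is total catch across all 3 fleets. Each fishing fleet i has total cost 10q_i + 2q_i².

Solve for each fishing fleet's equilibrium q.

A representative fishing fleet's profit is π_i = q_i(80 − 3Q) − 10q_i − 2q_i², with Q = q_i + Σ_{j≠i} q_j.
First-order condition: 70 − 10q_i − 3Σ_{j≠i} q_j = 0.
With identical fishing fleets, set every q_j = q: then 70 − 10q − 6q = 0, i.e. q = 70/16 = 4.375.

4.375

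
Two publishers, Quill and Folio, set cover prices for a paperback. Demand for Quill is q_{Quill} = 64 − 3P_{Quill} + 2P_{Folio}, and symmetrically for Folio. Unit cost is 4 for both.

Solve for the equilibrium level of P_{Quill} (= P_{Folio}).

Quill's profit: π = (P_{Quill} − 4)(64 − 3P_{Quill} + 2P_{Folio}).
∂π/∂P_{Quill} = 76 − 6P_{Quill} + 2P_{Folio} = 0 ⇒ P_{Quill} = 38/3 + (1/3)P_{Folio}.
The game is symmetric, so in equilibrium P_{Folio} = P_{Quill}: the reaction function gives (2/3)P_{Quill} = 38/3, hence P_{Quill} = 19.

19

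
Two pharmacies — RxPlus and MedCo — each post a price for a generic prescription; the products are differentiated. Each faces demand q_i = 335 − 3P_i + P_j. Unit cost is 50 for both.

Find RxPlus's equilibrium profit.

6627

RxPlus's profit: π = (P_{RxPlus} − 50)(335 − 3P_{RxPlus} + P_{MedCo}).
∂π/∂P_{RxPlus} = 485 − 6P_{RxPlus} + P_{MedCo} = 0 ⇒ P_{RxPlus} = 485/6 + (1/6)P_{MedCo}.
The game is symmetric, so in equilibrium P_{MedCo} = P_{RxPlus}: the reaction function gives (5/6)P_{RxPlus} = 485/6, hence P_{RxPlus} = 97.
q_{RxPlus} = 335 − 3·97 + 97 = 141.
Profit = (97 − 50)·141 = 6627.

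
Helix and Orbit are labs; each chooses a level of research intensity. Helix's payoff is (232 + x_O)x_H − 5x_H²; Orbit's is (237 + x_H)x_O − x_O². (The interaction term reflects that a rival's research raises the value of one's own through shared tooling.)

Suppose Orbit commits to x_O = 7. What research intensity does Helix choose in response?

23.9

Expanding Helix's payoff: 232x_H + x_Ox_H − 5x_H².
∂π/∂x_H = 232 + x_O − 10x_H = 0, so x_H = 23.2 + 0.1x_O.
At x_O = 7: x_H = 23.2 + 0.1·7 = 23.9.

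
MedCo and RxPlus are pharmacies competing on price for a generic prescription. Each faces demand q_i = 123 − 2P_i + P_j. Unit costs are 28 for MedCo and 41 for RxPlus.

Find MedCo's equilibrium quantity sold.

MedCo's profit: π = (P_{MedCo} − 28)(123 − 2P_{MedCo} + P_{RxPlus}).
∂π/∂P_{MedCo} = 179 − 4P_{MedCo} + P_{RxPlus} = 0 ⇒ P_{MedCo} = 44.75 + 0.25P_{RxPlus}.
Similarly P_{RxPlus} = 51.25 + 0.25P_{MedCo}.
Solving the two reaction functions simultaneously: (1 − (0.25)(0.25))P_{MedCo} = 44.75 + 0.25·51.25, so 0.9375P_{MedCo} = 57.5625 and P_{MedCo} = 61.4.
Then P_{RxPlus} = 51.25 + 0.25·61.4 = 66.6.
q_{MedCo} = 123 − 2·61.4 + 66.6 = 66.8.

66.8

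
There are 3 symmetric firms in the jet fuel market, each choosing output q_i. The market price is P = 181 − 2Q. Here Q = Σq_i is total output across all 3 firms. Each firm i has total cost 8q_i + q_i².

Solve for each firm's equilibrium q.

17.3

A representative firm's profit is π_i = q_i(181 − 2Q) − 8q_i − q_i², with Q = q_i + Σ_{j≠i} q_j.
First-order condition: 173 − 6q_i − 2Σ_{j≠i} q_j = 0.
In a symmetric equilibrium every firm chooses the same q, so Σ_{j≠i} q_j = 2q. The condition becomes 173 − 10q = 0, giving q = 173/10 = 17.3.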